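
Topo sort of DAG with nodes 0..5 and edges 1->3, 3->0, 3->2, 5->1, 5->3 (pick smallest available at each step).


Kahn's algorithm, process smallest node first
Order: [4, 5, 1, 3, 0, 2]


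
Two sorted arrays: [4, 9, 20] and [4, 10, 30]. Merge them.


Compare heads, take smaller each step.
Merged: [4, 4, 9, 10, 20, 30]


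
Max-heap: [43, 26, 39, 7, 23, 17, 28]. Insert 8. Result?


Append 8: [43, 26, 39, 7, 23, 17, 28, 8]
Bubble up: swap idx 7(8) with idx 3(7)
Result: [43, 26, 39, 8, 23, 17, 28, 7]


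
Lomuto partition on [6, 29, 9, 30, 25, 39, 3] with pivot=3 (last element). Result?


Elements <= 3 go left of pivot.
Result: [3, 29, 9, 30, 25, 39, 6], pivot at index 0


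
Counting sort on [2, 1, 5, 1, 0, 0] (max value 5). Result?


Count array: [2, 2, 1, 0, 0, 1]
Reconstruct: [0, 0, 1, 1, 2, 5]


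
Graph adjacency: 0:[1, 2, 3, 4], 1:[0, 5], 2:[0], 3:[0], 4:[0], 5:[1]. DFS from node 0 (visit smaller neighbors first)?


DFS stack-based: start with [0]
Visit order: [0, 1, 5, 2, 3, 4]


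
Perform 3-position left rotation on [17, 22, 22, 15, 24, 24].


Left rotate by 3: [15, 24, 24, 17, 22, 22]


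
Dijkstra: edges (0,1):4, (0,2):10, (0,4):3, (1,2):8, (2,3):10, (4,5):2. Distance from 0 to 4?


Dijkstra from 0:
Distances: {0: 0, 1: 4, 2: 10, 3: 20, 4: 3, 5: 5}
Shortest distance to 4 = 3, path = [0, 4]


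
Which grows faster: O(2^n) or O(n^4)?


quartic grows slower than exponential
O(n^4) is asymptotically smaller; O(2^n) grows faster


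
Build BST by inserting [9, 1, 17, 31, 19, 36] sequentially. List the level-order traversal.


Root = 9; build tree by BST insertion.
Level-Order traversal: [9, 1, 17, 31, 19, 36]


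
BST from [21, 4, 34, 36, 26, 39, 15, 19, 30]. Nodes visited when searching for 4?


BST root = 21
Search for 4: compare at each node
Path: [21, 4]


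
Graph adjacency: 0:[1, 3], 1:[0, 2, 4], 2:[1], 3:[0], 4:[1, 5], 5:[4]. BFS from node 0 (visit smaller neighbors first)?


BFS queue: start with [0]
Visit order: [0, 1, 3, 2, 4, 5]


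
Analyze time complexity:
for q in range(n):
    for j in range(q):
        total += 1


Per nesting level: O(n) * O(n) [triangular over q] = O(n^2)
Complexity: O(n^2)


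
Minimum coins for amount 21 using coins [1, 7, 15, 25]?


dp[0]=0; dp[i]=1+min(dp[i-c] for c in coins)
...dp[16]=2, dp[17]=3, dp[18]=4, dp[19]=5, dp[20]=6, dp[21]=3
Minimum coins for 21 = 3


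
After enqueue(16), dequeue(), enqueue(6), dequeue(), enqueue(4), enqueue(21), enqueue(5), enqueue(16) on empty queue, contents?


enqueue(16) -> [16]
dequeue() returns 16 -> []
enqueue(6) -> [6]
dequeue() returns 6 -> []
enqueue(4) -> [4]
enqueue(21) -> [4, 21]
enqueue(5) -> [4, 21, 5]
enqueue(16) -> [4, 21, 5, 16]
Final queue (front to back): [4, 21, 5, 16]


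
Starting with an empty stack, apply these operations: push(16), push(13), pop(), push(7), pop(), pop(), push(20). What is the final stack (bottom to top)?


push(16) -> [16]
push(13) -> [16, 13]
pop() returns 13 -> [16]
push(7) -> [16, 7]
pop() returns 7 -> [16]
pop() returns 16 -> []
push(20) -> [20]
Final stack (bottom to top): [20]


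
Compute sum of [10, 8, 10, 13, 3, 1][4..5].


Prefix sums: [0, 10, 18, 28, 41, 44, 45]
Sum[4..5] = prefix[6] - prefix[4] = 45 - 41 = 4


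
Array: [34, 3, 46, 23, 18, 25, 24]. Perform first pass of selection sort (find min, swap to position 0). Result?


After one pass: [3, 34, 46, 23, 18, 25, 24]


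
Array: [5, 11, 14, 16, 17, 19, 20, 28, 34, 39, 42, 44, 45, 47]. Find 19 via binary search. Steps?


Search for 19:
[0,13] mid=6 arr[6]=20
[0,5] mid=2 arr[2]=14
[3,5] mid=4 arr[4]=17
[5,5] mid=5 arr[5]=19
Total: 4 comparisons


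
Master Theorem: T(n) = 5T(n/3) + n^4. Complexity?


a=5, b=3, c=4. log_3(5)=1.465 < c=4. Case 3: O(n^c) = O(n^4)
Complexity: O(n^4)


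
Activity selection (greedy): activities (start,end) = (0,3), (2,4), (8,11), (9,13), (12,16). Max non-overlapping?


Greedy: pick earliest-ending, then skip overlaps.
Selected (3 activities): [(0, 3), (8, 11), (12, 16)]


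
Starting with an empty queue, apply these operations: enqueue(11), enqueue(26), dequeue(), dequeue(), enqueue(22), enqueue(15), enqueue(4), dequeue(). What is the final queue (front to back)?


enqueue(11) -> [11]
enqueue(26) -> [11, 26]
dequeue() returns 11 -> [26]
dequeue() returns 26 -> []
enqueue(22) -> [22]
enqueue(15) -> [22, 15]
enqueue(4) -> [22, 15, 4]
dequeue() returns 22 -> [15, 4]
Final queue (front to back): [15, 4]


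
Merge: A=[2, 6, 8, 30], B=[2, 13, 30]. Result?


Compare heads, take smaller each step.
Merged: [2, 2, 6, 8, 13, 30, 30]


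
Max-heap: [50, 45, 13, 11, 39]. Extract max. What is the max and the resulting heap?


Max = 50
Replace root with last, heapify down
Resulting heap: [45, 39, 13, 11]


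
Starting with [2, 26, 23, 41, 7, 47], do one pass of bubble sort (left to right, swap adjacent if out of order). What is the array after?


After one pass: [2, 23, 26, 7, 41, 47]


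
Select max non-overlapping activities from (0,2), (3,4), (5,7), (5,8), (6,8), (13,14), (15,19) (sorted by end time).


Greedy: pick earliest-ending, then skip overlaps.
Selected (5 activities): [(0, 2), (3, 4), (5, 7), (13, 14), (15, 19)]


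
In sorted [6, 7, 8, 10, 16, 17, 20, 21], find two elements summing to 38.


Two pointers: lo=0, hi=7
Found pair: (17, 21) summing to 38


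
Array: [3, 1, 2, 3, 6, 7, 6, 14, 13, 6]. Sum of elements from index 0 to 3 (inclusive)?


Prefix sums: [0, 3, 4, 6, 9, 15, 22, 28, 42, 55, 61]
Sum[0..3] = prefix[4] - prefix[0] = 9 - 0 = 9


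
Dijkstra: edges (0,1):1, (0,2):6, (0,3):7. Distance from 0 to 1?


Dijkstra from 0:
Distances: {0: 0, 1: 1, 2: 6, 3: 7}
Shortest distance to 1 = 1, path = [0, 1]


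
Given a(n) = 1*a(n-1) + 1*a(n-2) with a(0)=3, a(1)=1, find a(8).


Build bottom-up:
...a(6)=23, a(7)=37, a(8)=1*37+1*23=60


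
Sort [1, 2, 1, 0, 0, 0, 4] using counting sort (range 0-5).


Count array: [3, 2, 1, 0, 1, 0]
Reconstruct: [0, 0, 0, 1, 1, 2, 4]


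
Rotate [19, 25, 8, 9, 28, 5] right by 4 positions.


Right rotate by 4: [8, 9, 28, 5, 19, 25]


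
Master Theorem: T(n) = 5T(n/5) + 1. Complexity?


a=5, b=5, c=0. log_5(5)=1 > c=0. Case 1: O(n^log_b(a)) = O(n)
Complexity: O(n)


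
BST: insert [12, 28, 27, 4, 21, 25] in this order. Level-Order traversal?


Root = 12; build tree by BST insertion.
Level-Order traversal: [12, 4, 28, 27, 21, 25]


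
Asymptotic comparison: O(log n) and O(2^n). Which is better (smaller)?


logarithmic grows slower than exponential
O(log n) is asymptotically smaller; O(2^n) grows faster


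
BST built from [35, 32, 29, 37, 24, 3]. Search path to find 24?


BST root = 35
Search for 24: compare at each node
Path: [35, 32, 29, 24]


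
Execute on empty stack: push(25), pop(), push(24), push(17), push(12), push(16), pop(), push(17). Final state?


push(25) -> [25]
pop() returns 25 -> []
push(24) -> [24]
push(17) -> [24, 17]
push(12) -> [24, 17, 12]
push(16) -> [24, 17, 12, 16]
pop() returns 16 -> [24, 17, 12]
push(17) -> [24, 17, 12, 17]
Final stack (bottom to top): [24, 17, 12, 17]


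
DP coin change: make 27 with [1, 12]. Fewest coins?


dp[0]=0; dp[i]=1+min(dp[i-c] for c in coins)
...dp[22]=11, dp[23]=12, dp[24]=2, dp[25]=3, dp[26]=4, dp[27]=5
Minimum coins for 27 = 5


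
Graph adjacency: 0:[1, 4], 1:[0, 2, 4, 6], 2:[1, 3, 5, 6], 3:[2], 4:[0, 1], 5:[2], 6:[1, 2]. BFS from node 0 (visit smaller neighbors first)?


BFS queue: start with [0]
Visit order: [0, 1, 4, 2, 6, 3, 5]


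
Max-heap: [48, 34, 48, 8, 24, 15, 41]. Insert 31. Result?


Append 31: [48, 34, 48, 8, 24, 15, 41, 31]
Bubble up: swap idx 7(31) with idx 3(8)
Result: [48, 34, 48, 31, 24, 15, 41, 8]


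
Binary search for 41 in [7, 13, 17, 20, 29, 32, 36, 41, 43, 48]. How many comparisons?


Search for 41:
[0,9] mid=4 arr[4]=29
[5,9] mid=7 arr[7]=41
Total: 2 comparisons


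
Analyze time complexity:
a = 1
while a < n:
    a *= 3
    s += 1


Per nesting level: O(log n) = O(log n)
Complexity: O(log n)


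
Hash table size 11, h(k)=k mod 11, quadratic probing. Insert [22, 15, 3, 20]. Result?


Insertions: 22->slot 0; 15->slot 4; 3->slot 3; 20->slot 9
Table: [22, None, None, 3, 15, None, None, None, None, 20, None]


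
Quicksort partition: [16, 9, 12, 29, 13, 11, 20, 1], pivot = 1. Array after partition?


Elements <= 1 go left of pivot.
Result: [1, 9, 12, 29, 13, 11, 20, 16], pivot at index 0


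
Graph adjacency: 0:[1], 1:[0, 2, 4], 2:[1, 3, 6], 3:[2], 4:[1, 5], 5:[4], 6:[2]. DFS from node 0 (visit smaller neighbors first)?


DFS stack-based: start with [0]
Visit order: [0, 1, 2, 3, 6, 4, 5]


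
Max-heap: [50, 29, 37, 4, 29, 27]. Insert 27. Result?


Append 27: [50, 29, 37, 4, 29, 27, 27]
Bubble up: no swaps needed
Result: [50, 29, 37, 4, 29, 27, 27]


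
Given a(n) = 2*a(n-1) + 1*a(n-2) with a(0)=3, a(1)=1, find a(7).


Build bottom-up:
...a(5)=65, a(6)=157, a(7)=2*157+1*65=379


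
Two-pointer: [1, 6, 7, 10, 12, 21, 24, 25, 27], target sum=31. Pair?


Two pointers: lo=0, hi=8
Found pair: (6, 25) summing to 31


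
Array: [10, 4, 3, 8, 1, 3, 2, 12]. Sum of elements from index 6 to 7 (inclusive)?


Prefix sums: [0, 10, 14, 17, 25, 26, 29, 31, 43]
Sum[6..7] = prefix[8] - prefix[6] = 43 - 29 = 14


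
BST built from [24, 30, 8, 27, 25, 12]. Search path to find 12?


BST root = 24
Search for 12: compare at each node
Path: [24, 8, 12]


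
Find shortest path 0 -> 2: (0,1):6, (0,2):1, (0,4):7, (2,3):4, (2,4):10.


Dijkstra from 0:
Distances: {0: 0, 1: 6, 2: 1, 3: 5, 4: 7}
Shortest distance to 2 = 1, path = [0, 2]


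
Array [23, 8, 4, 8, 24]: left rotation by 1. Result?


Left rotate by 1: [8, 4, 8, 24, 23]


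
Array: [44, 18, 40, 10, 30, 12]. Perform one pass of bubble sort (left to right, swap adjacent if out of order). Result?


After one pass: [18, 40, 10, 30, 12, 44]


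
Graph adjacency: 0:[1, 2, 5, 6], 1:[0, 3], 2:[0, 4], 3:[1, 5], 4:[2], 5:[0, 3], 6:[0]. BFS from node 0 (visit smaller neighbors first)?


BFS queue: start with [0]
Visit order: [0, 1, 2, 5, 6, 3, 4]


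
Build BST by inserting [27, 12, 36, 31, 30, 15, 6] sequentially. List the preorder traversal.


Root = 27; build tree by BST insertion.
Preorder traversal: [27, 12, 6, 15, 36, 31, 30]


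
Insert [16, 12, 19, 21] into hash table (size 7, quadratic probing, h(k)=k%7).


Insertions: 16->slot 2; 12->slot 5; 19->slot 6; 21->slot 0
Table: [21, None, 16, None, None, 12, 19]


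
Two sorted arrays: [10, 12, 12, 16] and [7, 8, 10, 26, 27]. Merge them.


Compare heads, take smaller each step.
Merged: [7, 8, 10, 10, 12, 12, 16, 26, 27]


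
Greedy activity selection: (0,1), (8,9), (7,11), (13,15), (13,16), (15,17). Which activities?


Greedy: pick earliest-ending, then skip overlaps.
Selected (4 activities): [(0, 1), (8, 9), (13, 15), (15, 17)]


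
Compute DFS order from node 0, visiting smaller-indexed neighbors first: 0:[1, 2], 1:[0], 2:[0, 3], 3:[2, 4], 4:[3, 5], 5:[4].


DFS stack-based: start with [0]
Visit order: [0, 1, 2, 3, 4, 5]


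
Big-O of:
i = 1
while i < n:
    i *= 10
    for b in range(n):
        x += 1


Per nesting level: O(log n) * O(n) = O(n log n)
Complexity: O(n log n)


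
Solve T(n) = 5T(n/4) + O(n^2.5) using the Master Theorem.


a=5, b=4, c=2.5. log_4(5)=1.161 < c=2.5. Case 3: O(n^c) = O(n^2.500)
Complexity: O(n^2.500)


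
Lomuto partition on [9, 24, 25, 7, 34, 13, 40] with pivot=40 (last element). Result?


Elements <= 40 go left of pivot.
Result: [9, 24, 25, 7, 34, 13, 40], pivot at index 6


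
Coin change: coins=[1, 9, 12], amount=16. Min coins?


dp[0]=0; dp[i]=1+min(dp[i-c] for c in coins)
...dp[11]=3, dp[12]=1, dp[13]=2, dp[14]=3, dp[15]=4, dp[16]=5
Minimum coins for 16 = 5


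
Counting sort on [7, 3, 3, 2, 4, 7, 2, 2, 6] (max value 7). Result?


Count array: [0, 0, 3, 2, 1, 0, 1, 2]
Reconstruct: [2, 2, 2, 3, 3, 4, 6, 7, 7]


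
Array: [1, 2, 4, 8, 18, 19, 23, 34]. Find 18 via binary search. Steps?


Search for 18:
[0,7] mid=3 arr[3]=8
[4,7] mid=5 arr[5]=19
[4,4] mid=4 arr[4]=18
Total: 3 comparisons


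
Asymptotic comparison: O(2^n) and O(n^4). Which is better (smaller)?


quartic grows slower than exponential
O(n^4) is asymptotically smaller; O(2^n) grows faster


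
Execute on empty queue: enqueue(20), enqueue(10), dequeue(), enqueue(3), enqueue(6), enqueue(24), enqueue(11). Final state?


enqueue(20) -> [20]
enqueue(10) -> [20, 10]
dequeue() returns 20 -> [10]
enqueue(3) -> [10, 3]
enqueue(6) -> [10, 3, 6]
enqueue(24) -> [10, 3, 6, 24]
enqueue(11) -> [10, 3, 6, 24, 11]
Final queue (front to back): [10, 3, 6, 24, 11]


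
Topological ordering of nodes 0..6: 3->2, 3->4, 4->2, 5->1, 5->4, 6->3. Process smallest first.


Kahn's algorithm, process smallest node first
Order: [0, 5, 1, 6, 3, 4, 2]


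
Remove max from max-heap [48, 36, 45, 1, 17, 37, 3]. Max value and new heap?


Max = 48
Replace root with last, heapify down
Resulting heap: [45, 36, 37, 1, 17, 3]


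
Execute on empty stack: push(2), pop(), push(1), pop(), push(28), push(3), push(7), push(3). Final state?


push(2) -> [2]
pop() returns 2 -> []
push(1) -> [1]
pop() returns 1 -> []
push(28) -> [28]
push(3) -> [28, 3]
push(7) -> [28, 3, 7]
push(3) -> [28, 3, 7, 3]
Final stack (bottom to top): [28, 3, 7, 3]


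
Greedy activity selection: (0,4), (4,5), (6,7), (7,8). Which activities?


Greedy: pick earliest-ending, then skip overlaps.
Selected (4 activities): [(0, 4), (4, 5), (6, 7), (7, 8)]


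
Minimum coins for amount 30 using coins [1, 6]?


dp[0]=0; dp[i]=1+min(dp[i-c] for c in coins)
...dp[25]=5, dp[26]=6, dp[27]=7, dp[28]=8, dp[29]=9, dp[30]=5
Minimum coins for 30 = 5


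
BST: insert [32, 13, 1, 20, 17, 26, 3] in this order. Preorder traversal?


Root = 32; build tree by BST insertion.
Preorder traversal: [32, 13, 1, 3, 20, 17, 26]


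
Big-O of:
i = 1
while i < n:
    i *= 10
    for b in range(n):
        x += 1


Per nesting level: O(log n) * O(n) = O(n log n)
Complexity: O(n log n)


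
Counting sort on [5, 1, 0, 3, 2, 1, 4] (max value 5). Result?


Count array: [1, 2, 1, 1, 1, 1]
Reconstruct: [0, 1, 1, 2, 3, 4, 5]


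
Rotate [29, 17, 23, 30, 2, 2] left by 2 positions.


Left rotate by 2: [23, 30, 2, 2, 29, 17]


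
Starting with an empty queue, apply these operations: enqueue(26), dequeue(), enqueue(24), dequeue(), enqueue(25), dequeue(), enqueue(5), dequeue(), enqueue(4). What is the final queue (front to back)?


enqueue(26) -> [26]
dequeue() returns 26 -> []
enqueue(24) -> [24]
dequeue() returns 24 -> []
enqueue(25) -> [25]
dequeue() returns 25 -> []
enqueue(5) -> [5]
dequeue() returns 5 -> []
enqueue(4) -> [4]
Final queue (front to back): [4]


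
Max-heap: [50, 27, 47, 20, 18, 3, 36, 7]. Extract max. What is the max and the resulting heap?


Max = 50
Replace root with last, heapify down
Resulting heap: [47, 27, 36, 20, 18, 3, 7]


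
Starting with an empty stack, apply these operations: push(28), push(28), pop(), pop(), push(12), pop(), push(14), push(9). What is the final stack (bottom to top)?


push(28) -> [28]
push(28) -> [28, 28]
pop() returns 28 -> [28]
pop() returns 28 -> []
push(12) -> [12]
pop() returns 12 -> []
push(14) -> [14]
push(9) -> [14, 9]
Final stack (bottom to top): [14, 9]


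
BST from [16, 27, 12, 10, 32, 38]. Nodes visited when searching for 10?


BST root = 16
Search for 10: compare at each node
Path: [16, 12, 10]


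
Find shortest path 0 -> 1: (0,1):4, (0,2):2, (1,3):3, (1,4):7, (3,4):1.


Dijkstra from 0:
Distances: {0: 0, 1: 4, 2: 2, 3: 7, 4: 8}
Shortest distance to 1 = 4, path = [0, 1]


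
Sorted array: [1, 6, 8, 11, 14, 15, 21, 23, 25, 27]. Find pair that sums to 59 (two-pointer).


Two pointers: lo=0, hi=9
No pair sums to 59


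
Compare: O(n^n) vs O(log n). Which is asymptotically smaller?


logarithmic grows slower than n^n
O(log n) is asymptotically smaller; O(n^n) grows faster


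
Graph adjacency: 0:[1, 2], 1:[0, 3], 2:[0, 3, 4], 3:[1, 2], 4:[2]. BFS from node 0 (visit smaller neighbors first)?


BFS queue: start with [0]
Visit order: [0, 1, 2, 3, 4]


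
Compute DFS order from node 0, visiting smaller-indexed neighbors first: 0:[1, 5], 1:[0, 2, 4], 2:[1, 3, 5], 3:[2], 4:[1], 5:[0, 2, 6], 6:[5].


DFS stack-based: start with [0]
Visit order: [0, 1, 2, 3, 5, 6, 4]


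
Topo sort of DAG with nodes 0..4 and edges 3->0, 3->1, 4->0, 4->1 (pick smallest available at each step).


Kahn's algorithm, process smallest node first
Order: [2, 3, 4, 0, 1]


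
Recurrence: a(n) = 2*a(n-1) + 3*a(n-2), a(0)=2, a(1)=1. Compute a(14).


Build bottom-up:
...a(12)=398582, a(13)=1195741, a(14)=2*1195741+3*398582=3587228


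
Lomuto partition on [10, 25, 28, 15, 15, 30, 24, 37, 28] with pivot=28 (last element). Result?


Elements <= 28 go left of pivot.
Result: [10, 25, 28, 15, 15, 24, 28, 37, 30], pivot at index 6


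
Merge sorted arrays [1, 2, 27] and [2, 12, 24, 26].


Compare heads, take smaller each step.
Merged: [1, 2, 2, 12, 24, 26, 27]


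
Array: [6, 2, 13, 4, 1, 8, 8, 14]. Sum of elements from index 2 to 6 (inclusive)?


Prefix sums: [0, 6, 8, 21, 25, 26, 34, 42, 56]
Sum[2..6] = prefix[7] - prefix[2] = 42 - 8 = 34


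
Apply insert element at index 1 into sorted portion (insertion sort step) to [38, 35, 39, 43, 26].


After one pass: [35, 38, 39, 43, 26]


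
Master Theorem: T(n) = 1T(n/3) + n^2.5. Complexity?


a=1, b=3, c=2.5. log_3(1)=0 < c=2.5. Case 3: O(n^c) = O(n^2.500)
Complexity: O(n^2.500)


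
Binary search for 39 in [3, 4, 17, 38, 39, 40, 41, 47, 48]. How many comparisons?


Search for 39:
[0,8] mid=4 arr[4]=39
Total: 1 comparisons


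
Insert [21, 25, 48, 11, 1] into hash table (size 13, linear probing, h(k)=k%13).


Insertions: 21->slot 8; 25->slot 12; 48->slot 9; 11->slot 11; 1->slot 1
Table: [None, 1, None, None, None, None, None, None, 21, 48, None, 11, 25]


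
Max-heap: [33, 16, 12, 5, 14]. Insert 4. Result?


Append 4: [33, 16, 12, 5, 14, 4]
Bubble up: no swaps needed
Result: [33, 16, 12, 5, 14, 4]


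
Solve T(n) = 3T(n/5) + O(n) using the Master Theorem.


a=3, b=5, c=1. log_5(3)=0.683 < c=1. Case 3: O(n^c) = O(n)
Complexity: O(n)


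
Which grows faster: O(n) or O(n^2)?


linear grows slower than quadratic
O(n) is asymptotically smaller; O(n^2) grows faster


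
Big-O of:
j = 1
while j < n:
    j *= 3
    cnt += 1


Per nesting level: O(log n) = O(log n)
Complexity: O(log n)


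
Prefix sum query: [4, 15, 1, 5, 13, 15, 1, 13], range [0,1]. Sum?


Prefix sums: [0, 4, 19, 20, 25, 38, 53, 54, 67]
Sum[0..1] = prefix[2] - prefix[0] = 19 - 0 = 19


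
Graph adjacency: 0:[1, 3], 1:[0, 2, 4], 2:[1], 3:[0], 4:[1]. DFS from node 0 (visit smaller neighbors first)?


DFS stack-based: start with [0]
Visit order: [0, 1, 2, 4, 3]


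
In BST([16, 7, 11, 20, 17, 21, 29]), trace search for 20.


BST root = 16
Search for 20: compare at each node
Path: [16, 20]


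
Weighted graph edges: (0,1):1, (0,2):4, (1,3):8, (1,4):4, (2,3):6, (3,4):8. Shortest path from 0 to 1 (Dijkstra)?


Dijkstra from 0:
Distances: {0: 0, 1: 1, 2: 4, 3: 9, 4: 5}
Shortest distance to 1 = 1, path = [0, 1]


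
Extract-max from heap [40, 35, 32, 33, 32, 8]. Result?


Max = 40
Replace root with last, heapify down
Resulting heap: [35, 33, 32, 8, 32]


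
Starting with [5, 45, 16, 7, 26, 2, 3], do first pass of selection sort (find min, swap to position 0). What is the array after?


After one pass: [2, 45, 16, 7, 26, 5, 3]


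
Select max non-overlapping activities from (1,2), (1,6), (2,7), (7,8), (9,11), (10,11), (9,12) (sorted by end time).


Greedy: pick earliest-ending, then skip overlaps.
Selected (4 activities): [(1, 2), (2, 7), (7, 8), (9, 11)]


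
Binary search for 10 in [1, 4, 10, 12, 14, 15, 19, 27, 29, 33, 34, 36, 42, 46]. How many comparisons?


Search for 10:
[0,13] mid=6 arr[6]=19
[0,5] mid=2 arr[2]=10
Total: 2 comparisons


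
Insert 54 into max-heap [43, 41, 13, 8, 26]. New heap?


Append 54: [43, 41, 13, 8, 26, 54]
Bubble up: swap idx 5(54) with idx 2(13); swap idx 2(54) with idx 0(43)
Result: [54, 41, 43, 8, 26, 13]


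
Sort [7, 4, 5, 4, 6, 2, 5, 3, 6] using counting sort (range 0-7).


Count array: [0, 0, 1, 1, 2, 2, 2, 1]
Reconstruct: [2, 3, 4, 4, 5, 5, 6, 6, 7]


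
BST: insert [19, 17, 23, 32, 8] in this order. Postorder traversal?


Root = 19; build tree by BST insertion.
Postorder traversal: [8, 17, 32, 23, 19]


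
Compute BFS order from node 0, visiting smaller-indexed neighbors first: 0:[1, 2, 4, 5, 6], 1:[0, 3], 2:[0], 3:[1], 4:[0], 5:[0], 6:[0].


BFS queue: start with [0]
Visit order: [0, 1, 2, 4, 5, 6, 3]


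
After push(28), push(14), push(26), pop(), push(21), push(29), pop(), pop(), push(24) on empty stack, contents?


push(28) -> [28]
push(14) -> [28, 14]
push(26) -> [28, 14, 26]
pop() returns 26 -> [28, 14]
push(21) -> [28, 14, 21]
push(29) -> [28, 14, 21, 29]
pop() returns 29 -> [28, 14, 21]
pop() returns 21 -> [28, 14]
push(24) -> [28, 14, 24]
Final stack (bottom to top): [28, 14, 24]


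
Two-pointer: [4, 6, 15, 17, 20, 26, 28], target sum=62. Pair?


Two pointers: lo=0, hi=6
No pair sums to 62


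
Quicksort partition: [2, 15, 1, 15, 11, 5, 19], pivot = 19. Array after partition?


Elements <= 19 go left of pivot.
Result: [2, 15, 1, 15, 11, 5, 19], pivot at index 6


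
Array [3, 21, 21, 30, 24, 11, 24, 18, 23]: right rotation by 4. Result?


Right rotate by 4: [11, 24, 18, 23, 3, 21, 21, 30, 24]


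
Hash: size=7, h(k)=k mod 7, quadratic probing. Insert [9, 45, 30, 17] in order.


Insertions: 9->slot 2; 45->slot 3; 30->slot 6; 17->slot 4
Table: [None, None, 9, 45, 17, None, 30]


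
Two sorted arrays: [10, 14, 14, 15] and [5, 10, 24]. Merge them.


Compare heads, take smaller each step.
Merged: [5, 10, 10, 14, 14, 15, 24]


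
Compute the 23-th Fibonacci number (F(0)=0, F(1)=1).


F(n)=F(n-1)+F(n-2)
...F(21)=10946, F(22)=17711, F(23)=28657


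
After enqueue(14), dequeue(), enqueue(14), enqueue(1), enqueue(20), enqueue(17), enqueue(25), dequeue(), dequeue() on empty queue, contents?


enqueue(14) -> [14]
dequeue() returns 14 -> []
enqueue(14) -> [14]
enqueue(1) -> [14, 1]
enqueue(20) -> [14, 1, 20]
enqueue(17) -> [14, 1, 20, 17]
enqueue(25) -> [14, 1, 20, 17, 25]
dequeue() returns 14 -> [1, 20, 17, 25]
dequeue() returns 1 -> [20, 17, 25]
Final queue (front to back): [20, 17, 25]


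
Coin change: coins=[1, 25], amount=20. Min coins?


dp[0]=0; dp[i]=1+min(dp[i-c] for c in coins)
...dp[15]=15, dp[16]=16, dp[17]=17, dp[18]=18, dp[19]=19, dp[20]=20
Minimum coins for 20 = 20


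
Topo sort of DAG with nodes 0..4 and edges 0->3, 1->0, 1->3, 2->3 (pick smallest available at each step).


Kahn's algorithm, process smallest node first
Order: [1, 0, 2, 3, 4]


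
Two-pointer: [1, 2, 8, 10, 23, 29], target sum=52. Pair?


Two pointers: lo=0, hi=5
Found pair: (23, 29) summing to 52


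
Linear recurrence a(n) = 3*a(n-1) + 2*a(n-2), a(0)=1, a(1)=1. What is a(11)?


Build bottom-up:
...a(9)=34921, a(10)=124373, a(11)=3*124373+2*34921=442961


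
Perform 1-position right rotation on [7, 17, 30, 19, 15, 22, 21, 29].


Right rotate by 1: [29, 7, 17, 30, 19, 15, 22, 21]


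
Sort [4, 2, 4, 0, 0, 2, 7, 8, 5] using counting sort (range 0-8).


Count array: [2, 0, 2, 0, 2, 1, 0, 1, 1]
Reconstruct: [0, 0, 2, 2, 4, 4, 5, 7, 8]


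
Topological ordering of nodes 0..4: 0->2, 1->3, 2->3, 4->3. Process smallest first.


Kahn's algorithm, process smallest node first
Order: [0, 1, 2, 4, 3]


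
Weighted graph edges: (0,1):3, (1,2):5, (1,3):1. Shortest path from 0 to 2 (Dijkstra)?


Dijkstra from 0:
Distances: {0: 0, 1: 3, 2: 8, 3: 4}
Shortest distance to 2 = 8, path = [0, 1, 2]


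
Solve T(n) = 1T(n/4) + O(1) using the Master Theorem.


a=1, b=4, c=0. log_4(1)=0 = c=0. Case 2: O(n^c log n) = O(log n)
Complexity: O(log n)


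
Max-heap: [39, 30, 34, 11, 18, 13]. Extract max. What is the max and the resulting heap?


Max = 39
Replace root with last, heapify down
Resulting heap: [34, 30, 13, 11, 18]


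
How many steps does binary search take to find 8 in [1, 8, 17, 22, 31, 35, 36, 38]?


Search for 8:
[0,7] mid=3 arr[3]=22
[0,2] mid=1 arr[1]=8
Total: 2 comparisons


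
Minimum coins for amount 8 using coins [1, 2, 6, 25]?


dp[0]=0; dp[i]=1+min(dp[i-c] for c in coins)
...dp[3]=2, dp[4]=2, dp[5]=3, dp[6]=1, dp[7]=2, dp[8]=2
Minimum coins for 8 = 2


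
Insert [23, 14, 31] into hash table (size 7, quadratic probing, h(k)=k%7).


Insertions: 23->slot 2; 14->slot 0; 31->slot 3
Table: [14, None, 23, 31, None, None, None]


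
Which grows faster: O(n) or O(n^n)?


linear grows slower than n^n
O(n) is asymptotically smaller; O(n^n) grows faster


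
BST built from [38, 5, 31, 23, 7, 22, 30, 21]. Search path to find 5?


BST root = 38
Search for 5: compare at each node
Path: [38, 5]


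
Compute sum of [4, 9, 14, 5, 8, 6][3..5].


Prefix sums: [0, 4, 13, 27, 32, 40, 46]
Sum[3..5] = prefix[6] - prefix[3] = 46 - 27 = 19


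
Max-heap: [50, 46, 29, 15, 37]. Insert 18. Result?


Append 18: [50, 46, 29, 15, 37, 18]
Bubble up: no swaps needed
Result: [50, 46, 29, 15, 37, 18]


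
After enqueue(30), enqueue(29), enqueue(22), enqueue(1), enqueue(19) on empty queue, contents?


enqueue(30) -> [30]
enqueue(29) -> [30, 29]
enqueue(22) -> [30, 29, 22]
enqueue(1) -> [30, 29, 22, 1]
enqueue(19) -> [30, 29, 22, 1, 19]
Final queue (front to back): [30, 29, 22, 1, 19]


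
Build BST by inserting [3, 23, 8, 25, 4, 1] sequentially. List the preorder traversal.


Root = 3; build tree by BST insertion.
Preorder traversal: [3, 1, 23, 8, 4, 25]


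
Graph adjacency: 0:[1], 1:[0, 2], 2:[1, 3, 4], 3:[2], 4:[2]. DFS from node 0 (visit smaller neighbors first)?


DFS stack-based: start with [0]
Visit order: [0, 1, 2, 3, 4]


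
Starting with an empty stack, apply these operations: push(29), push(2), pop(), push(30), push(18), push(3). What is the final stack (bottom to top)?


push(29) -> [29]
push(2) -> [29, 2]
pop() returns 2 -> [29]
push(30) -> [29, 30]
push(18) -> [29, 30, 18]
push(3) -> [29, 30, 18, 3]
Final stack (bottom to top): [29, 30, 18, 3]


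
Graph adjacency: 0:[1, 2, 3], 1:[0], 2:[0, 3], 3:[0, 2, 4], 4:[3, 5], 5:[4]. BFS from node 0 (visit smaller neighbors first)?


BFS queue: start with [0]
Visit order: [0, 1, 2, 3, 4, 5]


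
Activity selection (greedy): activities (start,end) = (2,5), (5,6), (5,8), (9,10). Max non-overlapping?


Greedy: pick earliest-ending, then skip overlaps.
Selected (3 activities): [(2, 5), (5, 6), (9, 10)]


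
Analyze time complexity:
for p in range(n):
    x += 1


Per nesting level: O(n) = O(n)
Complexity: O(n)


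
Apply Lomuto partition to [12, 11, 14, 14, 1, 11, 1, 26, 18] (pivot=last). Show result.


Elements <= 18 go left of pivot.
Result: [12, 11, 14, 14, 1, 11, 1, 18, 26], pivot at index 7


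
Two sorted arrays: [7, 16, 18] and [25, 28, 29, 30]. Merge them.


Compare heads, take smaller each step.
Merged: [7, 16, 18, 25, 28, 29, 30]


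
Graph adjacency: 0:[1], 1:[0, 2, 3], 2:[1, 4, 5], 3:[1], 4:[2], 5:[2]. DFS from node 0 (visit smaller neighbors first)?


DFS stack-based: start with [0]
Visit order: [0, 1, 2, 4, 5, 3]


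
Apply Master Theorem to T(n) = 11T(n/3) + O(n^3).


a=11, b=3, c=3. log_3(11)=2.183 < c=3. Case 3: O(n^c) = O(n^3)
Complexity: O(n^3)


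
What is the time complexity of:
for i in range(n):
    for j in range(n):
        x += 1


Per nesting level: O(n) * O(n) = O(n^2)
Complexity: O(n^2)


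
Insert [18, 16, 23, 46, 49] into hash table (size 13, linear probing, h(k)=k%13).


Insertions: 18->slot 5; 16->slot 3; 23->slot 10; 46->slot 7; 49->slot 11
Table: [None, None, None, 16, None, 18, None, 46, None, None, 23, 49, None]


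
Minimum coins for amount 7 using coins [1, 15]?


dp[0]=0; dp[i]=1+min(dp[i-c] for c in coins)
...dp[2]=2, dp[3]=3, dp[4]=4, dp[5]=5, dp[6]=6, dp[7]=7
Minimum coins for 7 = 7


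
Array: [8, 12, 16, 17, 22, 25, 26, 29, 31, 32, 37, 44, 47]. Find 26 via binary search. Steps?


Search for 26:
[0,12] mid=6 arr[6]=26
Total: 1 comparisons


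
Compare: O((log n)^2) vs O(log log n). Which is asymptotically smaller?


double-logarithmic grows slower than polylogarithmic
O(log log n) is asymptotically smaller; O((log n)^2) grows faster


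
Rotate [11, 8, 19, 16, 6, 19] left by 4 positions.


Left rotate by 4: [6, 19, 11, 8, 19, 16]


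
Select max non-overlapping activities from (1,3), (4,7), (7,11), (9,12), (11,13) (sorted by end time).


Greedy: pick earliest-ending, then skip overlaps.
Selected (4 activities): [(1, 3), (4, 7), (7, 11), (11, 13)]


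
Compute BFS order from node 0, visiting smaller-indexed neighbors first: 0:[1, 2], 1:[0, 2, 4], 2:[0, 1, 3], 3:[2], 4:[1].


BFS queue: start with [0]
Visit order: [0, 1, 2, 4, 3]


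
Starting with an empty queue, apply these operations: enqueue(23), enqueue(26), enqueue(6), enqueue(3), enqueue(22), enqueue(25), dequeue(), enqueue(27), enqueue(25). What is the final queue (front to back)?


enqueue(23) -> [23]
enqueue(26) -> [23, 26]
enqueue(6) -> [23, 26, 6]
enqueue(3) -> [23, 26, 6, 3]
enqueue(22) -> [23, 26, 6, 3, 22]
enqueue(25) -> [23, 26, 6, 3, 22, 25]
dequeue() returns 23 -> [26, 6, 3, 22, 25]
enqueue(27) -> [26, 6, 3, 22, 25, 27]
enqueue(25) -> [26, 6, 3, 22, 25, 27, 25]
Final queue (front to back): [26, 6, 3, 22, 25, 27, 25]


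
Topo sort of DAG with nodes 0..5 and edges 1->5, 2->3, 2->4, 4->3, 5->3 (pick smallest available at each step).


Kahn's algorithm, process smallest node first
Order: [0, 1, 2, 4, 5, 3]


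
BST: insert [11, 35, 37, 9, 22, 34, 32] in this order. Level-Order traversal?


Root = 11; build tree by BST insertion.
Level-Order traversal: [11, 9, 35, 22, 37, 34, 32]


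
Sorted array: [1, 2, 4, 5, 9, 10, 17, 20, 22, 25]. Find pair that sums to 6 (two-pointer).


Two pointers: lo=0, hi=9
Found pair: (1, 5) summing to 6


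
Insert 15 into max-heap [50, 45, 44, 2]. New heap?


Append 15: [50, 45, 44, 2, 15]
Bubble up: no swaps needed
Result: [50, 45, 44, 2, 15]


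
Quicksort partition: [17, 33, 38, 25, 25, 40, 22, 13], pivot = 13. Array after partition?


Elements <= 13 go left of pivot.
Result: [13, 33, 38, 25, 25, 40, 22, 17], pivot at index 0


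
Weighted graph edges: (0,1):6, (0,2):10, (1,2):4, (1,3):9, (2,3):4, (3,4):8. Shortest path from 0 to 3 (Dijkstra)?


Dijkstra from 0:
Distances: {0: 0, 1: 6, 2: 10, 3: 14, 4: 22}
Shortest distance to 3 = 14, path = [0, 2, 3]


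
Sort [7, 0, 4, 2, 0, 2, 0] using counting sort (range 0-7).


Count array: [3, 0, 2, 0, 1, 0, 0, 1]
Reconstruct: [0, 0, 0, 2, 2, 4, 7]


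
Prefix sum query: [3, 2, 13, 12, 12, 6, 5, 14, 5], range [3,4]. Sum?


Prefix sums: [0, 3, 5, 18, 30, 42, 48, 53, 67, 72]
Sum[3..4] = prefix[5] - prefix[3] = 42 - 18 = 24


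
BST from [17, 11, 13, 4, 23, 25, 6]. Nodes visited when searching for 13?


BST root = 17
Search for 13: compare at each node
Path: [17, 11, 13]


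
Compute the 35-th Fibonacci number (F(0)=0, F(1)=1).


F(n)=F(n-1)+F(n-2)
...F(33)=3524578, F(34)=5702887, F(35)=9227465


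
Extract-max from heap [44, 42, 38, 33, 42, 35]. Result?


Max = 44
Replace root with last, heapify down
Resulting heap: [42, 42, 38, 33, 35]


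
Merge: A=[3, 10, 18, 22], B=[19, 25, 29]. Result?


Compare heads, take smaller each step.
Merged: [3, 10, 18, 19, 22, 25, 29]


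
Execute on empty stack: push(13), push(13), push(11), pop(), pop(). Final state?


push(13) -> [13]
push(13) -> [13, 13]
push(11) -> [13, 13, 11]
pop() returns 11 -> [13, 13]
pop() returns 13 -> [13]
Final stack (bottom to top): [13]


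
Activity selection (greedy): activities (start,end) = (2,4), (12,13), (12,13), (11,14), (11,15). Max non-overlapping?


Greedy: pick earliest-ending, then skip overlaps.
Selected (2 activities): [(2, 4), (12, 13)]


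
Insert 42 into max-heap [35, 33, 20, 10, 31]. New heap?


Append 42: [35, 33, 20, 10, 31, 42]
Bubble up: swap idx 5(42) with idx 2(20); swap idx 2(42) with idx 0(35)
Result: [42, 33, 35, 10, 31, 20]


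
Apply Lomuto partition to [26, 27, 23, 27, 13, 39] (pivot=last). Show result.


Elements <= 39 go left of pivot.
Result: [26, 27, 23, 27, 13, 39], pivot at index 5


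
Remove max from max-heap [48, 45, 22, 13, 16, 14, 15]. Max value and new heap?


Max = 48
Replace root with last, heapify down
Resulting heap: [45, 16, 22, 13, 15, 14]


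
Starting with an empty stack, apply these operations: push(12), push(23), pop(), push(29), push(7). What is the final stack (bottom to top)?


push(12) -> [12]
push(23) -> [12, 23]
pop() returns 23 -> [12]
push(29) -> [12, 29]
push(7) -> [12, 29, 7]
Final stack (bottom to top): [12, 29, 7]


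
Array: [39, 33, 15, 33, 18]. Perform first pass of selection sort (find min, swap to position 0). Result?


After one pass: [15, 33, 39, 33, 18]


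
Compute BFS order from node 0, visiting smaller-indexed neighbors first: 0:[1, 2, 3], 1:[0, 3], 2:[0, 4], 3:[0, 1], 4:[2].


BFS queue: start with [0]
Visit order: [0, 1, 2, 3, 4]


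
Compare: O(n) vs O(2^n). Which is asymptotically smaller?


linear grows slower than exponential
O(n) is asymptotically smaller; O(2^n) grows faster


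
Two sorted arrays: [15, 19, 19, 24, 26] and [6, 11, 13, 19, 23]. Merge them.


Compare heads, take smaller each step.
Merged: [6, 11, 13, 15, 19, 19, 19, 23, 24, 26]


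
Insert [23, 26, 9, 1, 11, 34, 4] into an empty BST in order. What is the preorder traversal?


Root = 23; build tree by BST insertion.
Preorder traversal: [23, 9, 1, 4, 11, 26, 34]


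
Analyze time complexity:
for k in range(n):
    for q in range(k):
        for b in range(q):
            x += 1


Per nesting level: O(n) * O(n) [triangular over k] * O(n) [triangular over q] = O(n^3)
Complexity: O(n^3)


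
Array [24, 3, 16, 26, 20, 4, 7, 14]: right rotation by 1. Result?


Right rotate by 1: [14, 24, 3, 16, 26, 20, 4, 7]


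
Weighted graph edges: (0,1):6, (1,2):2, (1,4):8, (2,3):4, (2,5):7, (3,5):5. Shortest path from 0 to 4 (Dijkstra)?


Dijkstra from 0:
Distances: {0: 0, 1: 6, 2: 8, 3: 12, 4: 14, 5: 15}
Shortest distance to 4 = 14, path = [0, 1, 4]


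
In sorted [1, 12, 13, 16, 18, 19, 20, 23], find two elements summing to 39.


Two pointers: lo=0, hi=7
Found pair: (16, 23) summing to 39


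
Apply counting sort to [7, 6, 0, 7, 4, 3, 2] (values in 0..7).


Count array: [1, 0, 1, 1, 1, 0, 1, 2]
Reconstruct: [0, 2, 3, 4, 6, 7, 7]


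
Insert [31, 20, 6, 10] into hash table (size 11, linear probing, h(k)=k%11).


Insertions: 31->slot 9; 20->slot 10; 6->slot 6; 10->slot 0
Table: [10, None, None, None, None, None, 6, None, None, 31, 20]


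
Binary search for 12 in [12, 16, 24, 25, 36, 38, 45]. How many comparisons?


Search for 12:
[0,6] mid=3 arr[3]=25
[0,2] mid=1 arr[1]=16
[0,0] mid=0 arr[0]=12
Total: 3 comparisons


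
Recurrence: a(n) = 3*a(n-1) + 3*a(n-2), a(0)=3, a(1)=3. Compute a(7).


Build bottom-up:
...a(5)=918, a(6)=3483, a(7)=3*3483+3*918=13203


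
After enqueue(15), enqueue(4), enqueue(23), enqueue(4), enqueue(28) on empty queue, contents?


enqueue(15) -> [15]
enqueue(4) -> [15, 4]
enqueue(23) -> [15, 4, 23]
enqueue(4) -> [15, 4, 23, 4]
enqueue(28) -> [15, 4, 23, 4, 28]
Final queue (front to back): [15, 4, 23, 4, 28]


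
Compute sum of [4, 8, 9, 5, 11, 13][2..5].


Prefix sums: [0, 4, 12, 21, 26, 37, 50]
Sum[2..5] = prefix[6] - prefix[2] = 50 - 12 = 38


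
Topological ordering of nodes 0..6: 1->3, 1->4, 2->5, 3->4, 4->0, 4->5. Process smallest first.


Kahn's algorithm, process smallest node first
Order: [1, 2, 3, 4, 0, 5, 6]


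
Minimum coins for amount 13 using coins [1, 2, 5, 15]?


dp[0]=0; dp[i]=1+min(dp[i-c] for c in coins)
...dp[8]=3, dp[9]=3, dp[10]=2, dp[11]=3, dp[12]=3, dp[13]=4
Minimum coins for 13 = 4


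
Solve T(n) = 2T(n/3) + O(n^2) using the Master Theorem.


a=2, b=3, c=2. log_3(2)=0.631 < c=2. Case 3: O(n^c) = O(n^2)
Complexity: O(n^2)


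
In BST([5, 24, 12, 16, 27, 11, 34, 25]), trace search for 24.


BST root = 5
Search for 24: compare at each node
Path: [5, 24]


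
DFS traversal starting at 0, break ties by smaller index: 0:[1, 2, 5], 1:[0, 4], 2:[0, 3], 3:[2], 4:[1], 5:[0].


DFS stack-based: start with [0]
Visit order: [0, 1, 4, 2, 3, 5]


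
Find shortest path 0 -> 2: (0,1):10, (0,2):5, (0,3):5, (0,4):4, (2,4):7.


Dijkstra from 0:
Distances: {0: 0, 1: 10, 2: 5, 3: 5, 4: 4}
Shortest distance to 2 = 5, path = [0, 2]


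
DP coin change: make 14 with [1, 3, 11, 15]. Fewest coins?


dp[0]=0; dp[i]=1+min(dp[i-c] for c in coins)
...dp[9]=3, dp[10]=4, dp[11]=1, dp[12]=2, dp[13]=3, dp[14]=2
Minimum coins for 14 = 2


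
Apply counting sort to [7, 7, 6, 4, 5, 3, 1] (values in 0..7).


Count array: [0, 1, 0, 1, 1, 1, 1, 2]
Reconstruct: [1, 3, 4, 5, 6, 7, 7]


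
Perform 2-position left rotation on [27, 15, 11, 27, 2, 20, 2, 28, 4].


Left rotate by 2: [11, 27, 2, 20, 2, 28, 4, 27, 15]


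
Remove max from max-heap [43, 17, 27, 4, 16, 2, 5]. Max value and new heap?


Max = 43
Replace root with last, heapify down
Resulting heap: [27, 17, 5, 4, 16, 2]


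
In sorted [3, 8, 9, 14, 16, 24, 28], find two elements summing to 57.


Two pointers: lo=0, hi=6
No pair sums to 57


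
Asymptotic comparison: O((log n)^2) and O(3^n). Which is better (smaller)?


polylogarithmic grows slower than exponential (base 3)
O((log n)^2) is asymptotically smaller; O(3^n) grows faster


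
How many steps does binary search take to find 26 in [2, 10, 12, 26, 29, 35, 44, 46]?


Search for 26:
[0,7] mid=3 arr[3]=26
Total: 1 comparisons


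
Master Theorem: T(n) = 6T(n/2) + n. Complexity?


a=6, b=2, c=1. log_2(6)=2.585 > c=1. Case 1: O(n^log_b(a)) = O(n^2.585)
Complexity: O(n^2.585)


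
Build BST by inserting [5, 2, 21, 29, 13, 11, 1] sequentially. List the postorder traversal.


Root = 5; build tree by BST insertion.
Postorder traversal: [1, 2, 11, 13, 29, 21, 5]


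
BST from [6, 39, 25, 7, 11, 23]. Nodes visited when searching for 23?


BST root = 6
Search for 23: compare at each node
Path: [6, 39, 25, 7, 11, 23]


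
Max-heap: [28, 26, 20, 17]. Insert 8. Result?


Append 8: [28, 26, 20, 17, 8]
Bubble up: no swaps needed
Result: [28, 26, 20, 17, 8]


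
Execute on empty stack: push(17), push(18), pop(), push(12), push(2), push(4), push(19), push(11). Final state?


push(17) -> [17]
push(18) -> [17, 18]
pop() returns 18 -> [17]
push(12) -> [17, 12]
push(2) -> [17, 12, 2]
push(4) -> [17, 12, 2, 4]
push(19) -> [17, 12, 2, 4, 19]
push(11) -> [17, 12, 2, 4, 19, 11]
Final stack (bottom to top): [17, 12, 2, 4, 19, 11]


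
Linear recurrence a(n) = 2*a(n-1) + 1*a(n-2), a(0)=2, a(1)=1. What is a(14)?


Build bottom-up:
...a(12)=25342, a(13)=61181, a(14)=2*61181+1*25342=147704


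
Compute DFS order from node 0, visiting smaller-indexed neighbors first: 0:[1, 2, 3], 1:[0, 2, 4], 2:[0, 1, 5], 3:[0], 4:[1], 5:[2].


DFS stack-based: start with [0]
Visit order: [0, 1, 2, 5, 4, 3]


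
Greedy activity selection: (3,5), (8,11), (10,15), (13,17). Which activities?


Greedy: pick earliest-ending, then skip overlaps.
Selected (3 activities): [(3, 5), (8, 11), (13, 17)]
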